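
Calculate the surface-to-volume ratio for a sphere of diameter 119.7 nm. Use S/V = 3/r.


Radius r = 119.7/2 = 59.85 nm
S/V = 3 / r = 3 / 59.85
S/V = 0.0501 nm^-1

0.0501


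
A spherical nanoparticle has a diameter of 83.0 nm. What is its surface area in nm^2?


Radius r = 83.0/2 = 41.5 nm
Surface area SA = 4 * pi * r^2
SA = 4 * pi * (41.5)^2
SA = 21642.43 nm^2

21642.43


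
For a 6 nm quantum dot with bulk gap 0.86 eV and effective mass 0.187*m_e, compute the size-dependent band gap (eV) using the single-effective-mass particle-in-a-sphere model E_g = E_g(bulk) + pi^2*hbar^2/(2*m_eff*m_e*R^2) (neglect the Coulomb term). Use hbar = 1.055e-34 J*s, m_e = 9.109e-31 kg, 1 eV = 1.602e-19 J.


Radius R = 6/2 nm = 3e-09 m
Confinement energy dE = pi^2 * hbar^2 / (2 * m_eff * m_e * R^2)
dE = pi^2 * (1.055e-34)^2 / (2 * 0.187 * 9.109e-31 * (3e-09)^2) J, divided by 1.602e-19 J/eV
dE = 0.2236 eV
Total band gap = E_g(bulk) + dE = 0.86 + 0.2236 = 1.0836 eV

1.0836


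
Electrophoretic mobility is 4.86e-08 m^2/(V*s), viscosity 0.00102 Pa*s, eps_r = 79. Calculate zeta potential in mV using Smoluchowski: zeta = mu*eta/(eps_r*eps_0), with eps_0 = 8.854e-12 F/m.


Smoluchowski equation: zeta = mu * eta / (eps_r * eps_0)
zeta = 4.86e-08 * 0.00102 / (79 * 8.854e-12)
zeta = 0.070871 V = 70.87 mV

70.87


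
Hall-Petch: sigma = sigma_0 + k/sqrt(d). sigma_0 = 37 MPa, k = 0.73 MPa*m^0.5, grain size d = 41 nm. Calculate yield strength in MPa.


d = 41 nm = 4.1e-08 m
sqrt(d) = 0.0002024846
Hall-Petch contribution = k / sqrt(d) = 0.73 / 0.0002024846 = 3605.2 MPa
sigma = sigma_0 + k/sqrt(d) = 37 + 3605.2 = 3642.2 MPa

3642.2


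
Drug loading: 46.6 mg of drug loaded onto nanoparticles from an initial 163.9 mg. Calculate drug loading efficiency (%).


Drug loading efficiency = (drug loaded / drug initial) * 100
DLE = 46.6 / 163.9 * 100
DLE = 0.2843 * 100
DLE = 28.43%

28.43


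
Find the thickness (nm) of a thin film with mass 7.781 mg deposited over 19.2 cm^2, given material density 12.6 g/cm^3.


Convert: m = 7.781 mg = 7.7810e-06 kg, A = 19.2 cm^2 = 1.9200e-03 m^2, rho = 12.6 g/cm^3 = 12600 kg/m^3
t = m / (A * rho)
t = 7.7810e-06 / (1.9200e-03 * 12600)
t = 3.2164e-07 m = 321.6 nm

321.6


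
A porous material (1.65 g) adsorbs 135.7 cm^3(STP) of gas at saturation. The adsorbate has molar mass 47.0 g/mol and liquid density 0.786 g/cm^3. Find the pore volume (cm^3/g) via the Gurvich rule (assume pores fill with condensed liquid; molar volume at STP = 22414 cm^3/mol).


Moles adsorbed n = V_ads / 22414 = 135.7 / 22414 = 6.054252e-03 mol
Liquid volume V_liq = n * M / rho_liq = 6.054252e-03 * 47.0 / 0.786 = 0.36202 cm^3
Specific pore volume V_pore = V_liq / m_sample = 0.36202 / 1.65
V_pore = 0.2194 cm^3/g

0.2194


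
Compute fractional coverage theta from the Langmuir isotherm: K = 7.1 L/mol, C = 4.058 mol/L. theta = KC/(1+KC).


Langmuir isotherm: theta = K*C / (1 + K*C)
K*C = 7.1 * 4.058 = 28.8118
theta = 28.8118 / (1 + 28.8118) = 28.8118 / 29.8118
theta = 0.9665

0.9665


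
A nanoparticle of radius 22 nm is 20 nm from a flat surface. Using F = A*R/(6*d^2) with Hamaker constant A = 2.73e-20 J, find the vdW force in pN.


Convert to SI: R = 22 nm = 2.2e-08 m, d = 20 nm = 2e-08 m
F = A * R / (6 * d^2)
F = 2.73e-20 * 2.2e-08 / (6 * (2e-08)^2)
F = 2.5025e-13 N = 0.25 pN

0.25


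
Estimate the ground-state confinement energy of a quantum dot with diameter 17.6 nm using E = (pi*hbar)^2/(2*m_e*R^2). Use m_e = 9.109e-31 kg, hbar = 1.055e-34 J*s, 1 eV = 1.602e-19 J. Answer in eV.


Radius R = 17.6/2 = 8.8 nm = 8.8e-09 m
E = (pi * 1.055e-34)^2 / (2 * 9.109e-31 * (8.8e-09)^2)
E(J) = 7.78643e-22
E = E(J) / 1.602e-19 = 0.0049 eV

0.0049


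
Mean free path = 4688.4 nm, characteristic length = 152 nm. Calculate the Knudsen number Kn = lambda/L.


Knudsen number Kn = lambda / L
Kn = 4688.4 / 152
Kn = 30.8447

30.8447


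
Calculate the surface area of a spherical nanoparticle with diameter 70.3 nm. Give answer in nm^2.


Radius r = 70.3/2 = 35.15 nm
Surface area SA = 4 * pi * r^2
SA = 4 * pi * (35.15)^2
SA = 15526.03 nm^2

15526.03


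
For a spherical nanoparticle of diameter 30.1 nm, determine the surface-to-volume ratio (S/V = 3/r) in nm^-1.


Radius r = 30.1/2 = 15.05 nm
S/V = 3 / r = 3 / 15.05
S/V = 0.1993 nm^-1

0.1993


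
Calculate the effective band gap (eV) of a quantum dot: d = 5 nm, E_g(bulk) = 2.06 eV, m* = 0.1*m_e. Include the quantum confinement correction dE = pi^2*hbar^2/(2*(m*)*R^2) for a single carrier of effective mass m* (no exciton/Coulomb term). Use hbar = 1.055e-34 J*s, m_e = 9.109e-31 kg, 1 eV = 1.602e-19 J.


Radius R = 5/2 nm = 2.5e-09 m
Confinement energy dE = pi^2 * hbar^2 / (2 * m_eff * m_e * R^2)
dE = pi^2 * (1.055e-34)^2 / (2 * 0.1 * 9.109e-31 * (2.5e-09)^2) J, divided by 1.602e-19 J/eV
dE = 0.6022 eV
Total band gap = E_g(bulk) + dE = 2.06 + 0.6022 = 2.6622 eV

2.6622


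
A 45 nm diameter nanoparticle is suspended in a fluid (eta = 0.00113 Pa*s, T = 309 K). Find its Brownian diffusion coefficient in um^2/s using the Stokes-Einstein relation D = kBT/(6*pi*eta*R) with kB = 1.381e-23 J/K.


Radius R = 45/2 = 22.5 nm = 2.25e-08 m
D = kB*T / (6*pi*eta*R)
D = 1.381e-23 * 309 / (6 * pi * 0.00113 * 2.25e-08)
D = 8.9041e-12 m^2/s = 8.904 um^2/s

8.904


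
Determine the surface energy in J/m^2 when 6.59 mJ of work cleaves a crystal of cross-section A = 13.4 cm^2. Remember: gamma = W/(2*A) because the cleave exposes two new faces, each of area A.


Convert: A = 13.4 cm^2 = 0.00134 m^2, W = 6.59 mJ = 0.00659 J
Cleaving exposes two faces of area A, so total new surface = 2*A and gamma = W / (2*A)
gamma = 0.00659 / (2 * 0.00134)
gamma = 2.459 J/m^2

2.459


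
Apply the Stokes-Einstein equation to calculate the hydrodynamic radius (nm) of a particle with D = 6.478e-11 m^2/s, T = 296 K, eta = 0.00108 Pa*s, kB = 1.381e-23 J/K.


Stokes-Einstein: R = kB*T / (6*pi*eta*D)
R = 1.381e-23 * 296 / (6 * pi * 0.00108 * 6.478e-11)
R = 3.0997e-09 m = 3.1 nm

3.1


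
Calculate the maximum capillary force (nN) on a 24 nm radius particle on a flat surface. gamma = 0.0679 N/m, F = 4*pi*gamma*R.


Convert radius: R = 24 nm = 2.4e-08 m
F = 4 * pi * gamma * R
F = 4 * pi * 0.0679 * 2.4e-08
F = 2.04782e-08 N = 20.4782 nN

20.4782


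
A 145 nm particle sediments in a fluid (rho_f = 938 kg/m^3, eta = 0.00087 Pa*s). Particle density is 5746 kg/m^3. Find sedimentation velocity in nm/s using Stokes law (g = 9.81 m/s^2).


Radius R = 145/2 nm = 7.25e-08 m
Density difference = 5746 - 938 = 4808 kg/m^3
v = 2 * R^2 * (rho_p - rho_f) * g / (9 * eta)
v = 2 * (7.25e-08)^2 * 4808 * 9.81 / (9 * 0.00087)
v = 6.33254e-08 m/s = 63.3254 nm/s

63.3254


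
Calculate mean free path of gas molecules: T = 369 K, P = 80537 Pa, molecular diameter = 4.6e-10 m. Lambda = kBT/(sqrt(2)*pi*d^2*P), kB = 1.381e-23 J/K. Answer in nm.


Mean free path: lambda = kB*T / (sqrt(2) * pi * d^2 * P)
lambda = 1.381e-23 * 369 / (sqrt(2) * pi * (4.6e-10)^2 * 80537)
lambda = 6.73045e-08 m
lambda = 67.3 nm

67.3


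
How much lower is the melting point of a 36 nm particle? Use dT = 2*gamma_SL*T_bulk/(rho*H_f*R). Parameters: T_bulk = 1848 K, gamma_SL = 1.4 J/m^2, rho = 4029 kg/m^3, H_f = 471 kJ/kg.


Radius R = 36/2 = 18 nm = 1.8e-08 m
Convert H_f = 471 kJ/kg = 471000 J/kg
dT = 2 * gamma_SL * T_bulk / (rho * H_f * R)
dT = 2 * 1.4 * 1848 / (4029 * 471000 * 1.8e-08)
dT = 151.5 K

151.5


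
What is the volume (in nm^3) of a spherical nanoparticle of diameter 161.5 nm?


Radius r = 161.5/2 = 80.75 nm
Volume V = (4/3) * pi * r^3
V = (4/3) * pi * (80.75)^3
V = 2205546.42 nm^3

2205546.42


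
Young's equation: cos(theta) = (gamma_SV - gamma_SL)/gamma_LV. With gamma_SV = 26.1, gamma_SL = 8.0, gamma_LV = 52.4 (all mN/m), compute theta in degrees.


cos(theta) = (gamma_SV - gamma_SL) / gamma_LV
cos(theta) = (26.1 - 8.0) / 52.4
cos(theta) = 0.34542
theta = arccos(0.34542) = 69.79 degrees

69.79


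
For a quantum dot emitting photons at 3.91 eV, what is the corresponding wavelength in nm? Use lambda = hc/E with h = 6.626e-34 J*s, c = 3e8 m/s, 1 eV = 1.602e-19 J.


Convert energy: E = 3.91 eV = 3.91 * 1.602e-19 = 6.26382e-19 J
lambda = h*c / E = 6.626e-34 * 3e8 / 6.26382e-19
lambda = 3.17346e-07 m = 317.3 nm

317.3


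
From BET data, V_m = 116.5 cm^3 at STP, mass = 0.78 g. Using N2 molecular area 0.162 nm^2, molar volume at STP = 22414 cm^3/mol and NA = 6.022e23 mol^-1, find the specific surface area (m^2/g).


Number of moles in monolayer = V_m / 22414 = 116.5 / 22414 = 0.00519764
Number of molecules = moles * NA = 0.00519764 * 6.022e23
SA = molecules * sigma / mass
SA = (116.5 / 22414) * 6.022e23 * 0.162e-18 / 0.78
SA = 650.1 m^2/g

650.1


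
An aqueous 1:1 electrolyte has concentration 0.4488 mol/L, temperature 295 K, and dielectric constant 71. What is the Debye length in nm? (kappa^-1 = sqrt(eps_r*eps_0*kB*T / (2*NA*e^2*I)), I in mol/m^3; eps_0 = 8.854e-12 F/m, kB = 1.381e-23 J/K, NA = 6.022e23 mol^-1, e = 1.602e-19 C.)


Ionic strength I = 0.4488 * 1^2 * 1000 = 448.8 mol/m^3
kappa^-1 = sqrt(71 * 8.854e-12 * 1.381e-23 * 295 / (2 * 6.022e23 * (1.602e-19)^2 * 448.8))
kappa^-1 = 0.43 nm

0.43


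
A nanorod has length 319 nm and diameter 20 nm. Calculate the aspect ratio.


Aspect ratio AR = length / diameter
AR = 319 / 20
AR = 15.95

15.95


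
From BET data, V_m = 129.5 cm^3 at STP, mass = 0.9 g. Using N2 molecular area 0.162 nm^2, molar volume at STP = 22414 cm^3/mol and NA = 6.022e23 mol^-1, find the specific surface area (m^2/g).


Number of moles in monolayer = V_m / 22414 = 129.5 / 22414 = 0.00577764
Number of molecules = moles * NA = 0.00577764 * 6.022e23
SA = molecules * sigma / mass
SA = (129.5 / 22414) * 6.022e23 * 0.162e-18 / 0.9
SA = 626.3 m^2/g

626.3


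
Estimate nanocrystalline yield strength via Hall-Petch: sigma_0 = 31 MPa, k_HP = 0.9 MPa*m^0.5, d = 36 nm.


d = 36 nm = 3.6e-08 m
sqrt(d) = 0.0001897367
Hall-Petch contribution = k / sqrt(d) = 0.9 / 0.0001897367 = 4743.4 MPa
sigma = sigma_0 + k/sqrt(d) = 31 + 4743.4 = 4774.4 MPa

4774.4


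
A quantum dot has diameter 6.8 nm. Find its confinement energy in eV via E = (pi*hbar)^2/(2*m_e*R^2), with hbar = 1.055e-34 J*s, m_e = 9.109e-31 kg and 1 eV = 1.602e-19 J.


Radius R = 6.8/2 = 3.4 nm = 3.4e-09 m
E = (pi * 1.055e-34)^2 / (2 * 9.109e-31 * (3.4e-09)^2)
E(J) = 5.2161e-21
E = E(J) / 1.602e-19 = 0.0326 eV

0.0326


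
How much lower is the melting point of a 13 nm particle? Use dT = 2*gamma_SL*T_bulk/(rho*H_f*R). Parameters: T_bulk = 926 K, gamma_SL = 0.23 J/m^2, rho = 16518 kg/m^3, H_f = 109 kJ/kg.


Radius R = 13/2 = 6.5 nm = 6.5e-09 m
Convert H_f = 109 kJ/kg = 109000 J/kg
dT = 2 * gamma_SL * T_bulk / (rho * H_f * R)
dT = 2 * 0.23 * 926 / (16518 * 109000 * 6.5e-09)
dT = 36.4 K

36.4


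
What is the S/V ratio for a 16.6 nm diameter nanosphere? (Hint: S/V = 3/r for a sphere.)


Radius r = 16.6/2 = 8.3 nm
S/V = 3 / r = 3 / 8.3
S/V = 0.3614 nm^-1

0.3614


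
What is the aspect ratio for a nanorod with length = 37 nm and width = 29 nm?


Aspect ratio AR = length / diameter
AR = 37 / 29
AR = 1.28

1.28


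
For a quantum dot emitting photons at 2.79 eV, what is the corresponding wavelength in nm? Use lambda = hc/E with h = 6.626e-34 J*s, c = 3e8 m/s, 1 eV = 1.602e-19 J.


Convert energy: E = 2.79 eV = 2.79 * 1.602e-19 = 4.46958e-19 J
lambda = h*c / E = 6.626e-34 * 3e8 / 4.46958e-19
lambda = 4.4474e-07 m = 444.7 nm

444.7


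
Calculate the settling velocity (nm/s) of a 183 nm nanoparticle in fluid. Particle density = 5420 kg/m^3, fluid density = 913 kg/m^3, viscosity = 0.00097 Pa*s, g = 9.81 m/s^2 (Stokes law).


Radius R = 183/2 nm = 9.15e-08 m
Density difference = 5420 - 913 = 4507 kg/m^3
v = 2 * R^2 * (rho_p - rho_f) * g / (9 * eta)
v = 2 * (9.15e-08)^2 * 4507 * 9.81 / (9 * 0.00097)
v = 8.48036e-08 m/s = 84.8036 nm/s

84.8036


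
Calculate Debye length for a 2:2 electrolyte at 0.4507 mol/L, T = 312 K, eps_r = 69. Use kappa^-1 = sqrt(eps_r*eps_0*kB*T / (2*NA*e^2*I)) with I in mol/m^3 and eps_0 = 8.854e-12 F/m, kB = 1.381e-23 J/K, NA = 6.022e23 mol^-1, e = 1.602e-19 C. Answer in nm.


Ionic strength I = 0.4507 * 2^2 * 1000 = 1802.8 mol/m^3
kappa^-1 = sqrt(69 * 8.854e-12 * 1.381e-23 * 312 / (2 * 6.022e23 * (1.602e-19)^2 * 1802.8))
kappa^-1 = 0.217 nm

0.217


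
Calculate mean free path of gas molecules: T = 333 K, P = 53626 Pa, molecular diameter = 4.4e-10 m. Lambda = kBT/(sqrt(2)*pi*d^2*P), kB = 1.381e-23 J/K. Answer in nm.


Mean free path: lambda = kB*T / (sqrt(2) * pi * d^2 * P)
lambda = 1.381e-23 * 333 / (sqrt(2) * pi * (4.4e-10)^2 * 53626)
lambda = 9.96993e-08 m
lambda = 99.7 nm

99.7


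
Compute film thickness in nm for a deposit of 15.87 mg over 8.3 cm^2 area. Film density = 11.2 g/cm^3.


Convert: m = 15.87 mg = 1.5870e-05 kg, A = 8.3 cm^2 = 8.3000e-04 m^2, rho = 11.2 g/cm^3 = 11200 kg/m^3
t = m / (A * rho)
t = 1.5870e-05 / (8.3000e-04 * 11200)
t = 1.7072e-06 m = 1707.2 nm

1707.2


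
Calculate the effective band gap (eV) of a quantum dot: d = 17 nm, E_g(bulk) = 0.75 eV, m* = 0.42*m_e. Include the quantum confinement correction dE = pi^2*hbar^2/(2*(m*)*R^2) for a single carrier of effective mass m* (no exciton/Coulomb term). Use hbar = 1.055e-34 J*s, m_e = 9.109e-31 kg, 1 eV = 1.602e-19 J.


Radius R = 17/2 nm = 8.5e-09 m
Confinement energy dE = pi^2 * hbar^2 / (2 * m_eff * m_e * R^2)
dE = pi^2 * (1.055e-34)^2 / (2 * 0.42 * 9.109e-31 * (8.5e-09)^2) J, divided by 1.602e-19 J/eV
dE = 0.0124 eV
Total band gap = E_g(bulk) + dE = 0.75 + 0.0124 = 0.7624 eV

0.7624


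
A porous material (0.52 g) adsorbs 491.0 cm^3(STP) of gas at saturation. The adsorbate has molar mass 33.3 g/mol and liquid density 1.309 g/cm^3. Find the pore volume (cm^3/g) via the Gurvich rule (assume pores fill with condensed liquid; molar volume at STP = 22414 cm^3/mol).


Moles adsorbed n = V_ads / 22414 = 491.0 / 22414 = 2.190595e-02 mol
Liquid volume V_liq = n * M / rho_liq = 2.190595e-02 * 33.3 / 1.309 = 0.55727 cm^3
Specific pore volume V_pore = V_liq / m_sample = 0.55727 / 0.52
V_pore = 1.0717 cm^3/g

1.0717


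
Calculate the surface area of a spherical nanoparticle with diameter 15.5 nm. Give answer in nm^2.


Radius r = 15.5/2 = 7.75 nm
Surface area SA = 4 * pi * r^2
SA = 4 * pi * (7.75)^2
SA = 754.77 nm^2

754.77


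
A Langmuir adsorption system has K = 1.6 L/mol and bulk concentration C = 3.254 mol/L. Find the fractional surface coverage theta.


Langmuir isotherm: theta = K*C / (1 + K*C)
K*C = 1.6 * 3.254 = 5.2064
theta = 5.2064 / (1 + 5.2064) = 5.2064 / 6.2064
theta = 0.8389

0.8389


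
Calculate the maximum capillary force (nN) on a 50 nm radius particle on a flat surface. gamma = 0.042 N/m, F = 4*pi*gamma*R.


Convert radius: R = 50 nm = 5e-08 m
F = 4 * pi * gamma * R
F = 4 * pi * 0.042 * 5e-08
F = 2.63894e-08 N = 26.3894 nN

26.3894


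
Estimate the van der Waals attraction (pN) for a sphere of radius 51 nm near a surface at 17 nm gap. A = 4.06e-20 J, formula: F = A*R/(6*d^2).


Convert to SI: R = 51 nm = 5.1e-08 m, d = 17 nm = 1.7e-08 m
F = A * R / (6 * d^2)
F = 4.06e-20 * 5.1e-08 / (6 * (1.7e-08)^2)
F = 1.19412e-12 N = 1.194 pN

1.194


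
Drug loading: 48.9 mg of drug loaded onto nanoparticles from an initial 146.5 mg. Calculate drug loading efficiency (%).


Drug loading efficiency = (drug loaded / drug initial) * 100
DLE = 48.9 / 146.5 * 100
DLE = 0.3338 * 100
DLE = 33.38%

33.38


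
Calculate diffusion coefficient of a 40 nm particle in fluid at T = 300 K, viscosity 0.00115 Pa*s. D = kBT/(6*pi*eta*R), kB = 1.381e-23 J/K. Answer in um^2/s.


Radius R = 40/2 = 20 nm = 2e-08 m
D = kB*T / (6*pi*eta*R)
D = 1.381e-23 * 300 / (6 * pi * 0.00115 * 2e-08)
D = 9.55622e-12 m^2/s = 9.556 um^2/s

9.556


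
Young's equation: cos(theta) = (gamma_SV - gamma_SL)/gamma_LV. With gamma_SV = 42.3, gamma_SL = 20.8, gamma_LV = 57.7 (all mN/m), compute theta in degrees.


cos(theta) = (gamma_SV - gamma_SL) / gamma_LV
cos(theta) = (42.3 - 20.8) / 57.7
cos(theta) = 0.372617
theta = arccos(0.372617) = 68.12 degrees

68.12


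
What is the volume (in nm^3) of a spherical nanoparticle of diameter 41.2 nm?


Radius r = 41.2/2 = 20.6 nm
Volume V = (4/3) * pi * r^3
V = (4/3) * pi * (20.6)^3
V = 36617.63 nm^3

36617.63


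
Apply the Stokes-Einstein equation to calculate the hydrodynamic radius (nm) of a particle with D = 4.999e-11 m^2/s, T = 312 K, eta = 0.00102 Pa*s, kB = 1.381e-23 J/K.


Stokes-Einstein: R = kB*T / (6*pi*eta*D)
R = 1.381e-23 * 312 / (6 * pi * 0.00102 * 4.999e-11)
R = 4.48295e-09 m = 4.48 nm

4.48


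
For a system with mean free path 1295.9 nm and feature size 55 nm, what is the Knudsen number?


Knudsen number Kn = lambda / L
Kn = 1295.9 / 55
Kn = 23.5618

23.5618


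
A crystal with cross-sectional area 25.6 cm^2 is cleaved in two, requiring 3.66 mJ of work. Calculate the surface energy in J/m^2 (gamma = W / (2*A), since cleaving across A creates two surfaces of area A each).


Convert: A = 25.6 cm^2 = 0.00256 m^2, W = 3.66 mJ = 0.00366 J
Cleaving exposes two faces of area A, so total new surface = 2*A and gamma = W / (2*A)
gamma = 0.00366 / (2 * 0.00256)
gamma = 0.715 J/m^2

0.715


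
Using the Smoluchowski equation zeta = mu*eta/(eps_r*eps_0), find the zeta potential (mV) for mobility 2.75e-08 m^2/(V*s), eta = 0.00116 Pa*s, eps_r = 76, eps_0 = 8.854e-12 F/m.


Smoluchowski equation: zeta = mu * eta / (eps_r * eps_0)
zeta = 2.75e-08 * 0.00116 / (76 * 8.854e-12)
zeta = 0.047406 V = 47.41 mV

47.41


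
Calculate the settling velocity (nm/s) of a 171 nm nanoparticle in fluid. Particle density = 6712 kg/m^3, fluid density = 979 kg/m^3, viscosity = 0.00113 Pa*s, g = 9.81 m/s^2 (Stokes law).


Radius R = 171/2 nm = 8.55e-08 m
Density difference = 6712 - 979 = 5733 kg/m^3
v = 2 * R^2 * (rho_p - rho_f) * g / (9 * eta)
v = 2 * (8.55e-08)^2 * 5733 * 9.81 / (9 * 0.00113)
v = 8.08523e-08 m/s = 80.8523 nm/s

80.8523


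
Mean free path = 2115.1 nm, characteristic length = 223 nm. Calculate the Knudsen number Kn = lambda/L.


Knudsen number Kn = lambda / L
Kn = 2115.1 / 223
Kn = 9.4848

9.4848


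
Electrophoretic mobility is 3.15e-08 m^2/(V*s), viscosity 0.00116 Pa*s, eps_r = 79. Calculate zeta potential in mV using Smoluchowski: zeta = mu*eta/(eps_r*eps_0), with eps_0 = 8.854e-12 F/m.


Smoluchowski equation: zeta = mu * eta / (eps_r * eps_0)
zeta = 3.15e-08 * 0.00116 / (79 * 8.854e-12)
zeta = 0.05224 V = 52.24 mV

52.24


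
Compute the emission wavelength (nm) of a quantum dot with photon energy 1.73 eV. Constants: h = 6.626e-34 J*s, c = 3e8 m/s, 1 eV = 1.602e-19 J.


Convert energy: E = 1.73 eV = 1.73 * 1.602e-19 = 2.77146e-19 J
lambda = h*c / E = 6.626e-34 * 3e8 / 2.77146e-19
lambda = 7.17239e-07 m = 717.2 nm

717.2


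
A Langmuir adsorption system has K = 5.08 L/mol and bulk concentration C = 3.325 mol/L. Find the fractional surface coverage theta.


Langmuir isotherm: theta = K*C / (1 + K*C)
K*C = 5.08 * 3.325 = 16.891
theta = 16.891 / (1 + 16.891) = 16.891 / 17.891
theta = 0.9441

0.9441


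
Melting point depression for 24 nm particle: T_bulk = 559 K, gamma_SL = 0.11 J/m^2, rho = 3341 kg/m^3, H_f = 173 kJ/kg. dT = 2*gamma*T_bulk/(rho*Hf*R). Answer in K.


Radius R = 24/2 = 12 nm = 1.2e-08 m
Convert H_f = 173 kJ/kg = 173000 J/kg
dT = 2 * gamma_SL * T_bulk / (rho * H_f * R)
dT = 2 * 0.11 * 559 / (3341 * 173000 * 1.2e-08)
dT = 17.7 K

17.7


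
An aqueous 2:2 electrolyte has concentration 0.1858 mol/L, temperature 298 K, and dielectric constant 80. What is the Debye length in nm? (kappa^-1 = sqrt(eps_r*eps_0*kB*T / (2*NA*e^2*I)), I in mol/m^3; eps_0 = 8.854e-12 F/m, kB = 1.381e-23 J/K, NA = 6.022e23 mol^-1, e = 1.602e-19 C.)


Ionic strength I = 0.1858 * 2^2 * 1000 = 743.2 mol/m^3
kappa^-1 = sqrt(80 * 8.854e-12 * 1.381e-23 * 298 / (2 * 6.022e23 * (1.602e-19)^2 * 743.2))
kappa^-1 = 0.356 nm

0.356


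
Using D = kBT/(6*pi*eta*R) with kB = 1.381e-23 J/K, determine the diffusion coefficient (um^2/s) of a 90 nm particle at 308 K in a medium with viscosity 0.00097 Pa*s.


Radius R = 90/2 = 45 nm = 4.5e-08 m
D = kB*T / (6*pi*eta*R)
D = 1.381e-23 * 308 / (6 * pi * 0.00097 * 4.5e-08)
D = 5.16962e-12 m^2/s = 5.17 um^2/s

5.17


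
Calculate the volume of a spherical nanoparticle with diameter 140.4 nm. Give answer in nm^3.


Radius r = 140.4/2 = 70.2 nm
Volume V = (4/3) * pi * r^3
V = (4/3) * pi * (70.2)^3
V = 1449105.3 nm^3

1449105.3


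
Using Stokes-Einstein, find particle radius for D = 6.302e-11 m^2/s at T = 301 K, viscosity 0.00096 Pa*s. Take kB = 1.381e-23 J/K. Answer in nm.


Stokes-Einstein: R = kB*T / (6*pi*eta*D)
R = 1.381e-23 * 301 / (6 * pi * 0.00096 * 6.302e-11)
R = 3.6451e-09 m = 3.65 nm

3.65


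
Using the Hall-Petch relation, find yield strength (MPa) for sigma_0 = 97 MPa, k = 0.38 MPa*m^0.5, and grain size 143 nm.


d = 143 nm = 1.43e-07 m
sqrt(d) = 0.0003781534
Hall-Petch contribution = k / sqrt(d) = 0.38 / 0.0003781534 = 1004.9 MPa
sigma = sigma_0 + k/sqrt(d) = 97 + 1004.9 = 1101.9 MPa

1101.9


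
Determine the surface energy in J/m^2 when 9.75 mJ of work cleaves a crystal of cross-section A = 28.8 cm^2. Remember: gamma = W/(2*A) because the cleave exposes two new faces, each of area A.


Convert: A = 28.8 cm^2 = 0.00288 m^2, W = 9.75 mJ = 0.00975 J
Cleaving exposes two faces of area A, so total new surface = 2*A and gamma = W / (2*A)
gamma = 0.00975 / (2 * 0.00288)
gamma = 1.693 J/m^2

1.693


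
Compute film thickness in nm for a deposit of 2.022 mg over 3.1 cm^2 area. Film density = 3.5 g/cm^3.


Convert: m = 2.022 mg = 2.0220e-06 kg, A = 3.1 cm^2 = 3.1000e-04 m^2, rho = 3.5 g/cm^3 = 3500 kg/m^3
t = m / (A * rho)
t = 2.0220e-06 / (3.1000e-04 * 3500)
t = 1.8636e-06 m = 1863.6 nm

1863.6


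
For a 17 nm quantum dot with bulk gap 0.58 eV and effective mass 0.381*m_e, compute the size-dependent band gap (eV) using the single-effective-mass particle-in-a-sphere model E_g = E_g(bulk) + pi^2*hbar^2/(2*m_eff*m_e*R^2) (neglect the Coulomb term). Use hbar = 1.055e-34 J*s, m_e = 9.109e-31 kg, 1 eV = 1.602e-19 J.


Radius R = 17/2 nm = 8.5e-09 m
Confinement energy dE = pi^2 * hbar^2 / (2 * m_eff * m_e * R^2)
dE = pi^2 * (1.055e-34)^2 / (2 * 0.381 * 9.109e-31 * (8.5e-09)^2) J, divided by 1.602e-19 J/eV
dE = 0.0137 eV
Total band gap = E_g(bulk) + dE = 0.58 + 0.0137 = 0.5937 eV

0.5937


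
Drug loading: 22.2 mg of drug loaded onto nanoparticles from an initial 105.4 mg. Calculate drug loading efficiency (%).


Drug loading efficiency = (drug loaded / drug initial) * 100
DLE = 22.2 / 105.4 * 100
DLE = 0.2106 * 100
DLE = 21.06%

21.06


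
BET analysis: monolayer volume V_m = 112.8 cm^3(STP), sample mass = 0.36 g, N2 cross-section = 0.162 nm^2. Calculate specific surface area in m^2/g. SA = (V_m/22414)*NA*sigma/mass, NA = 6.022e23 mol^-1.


Number of moles in monolayer = V_m / 22414 = 112.8 / 22414 = 0.00503257
Number of molecules = moles * NA = 0.00503257 * 6.022e23
SA = molecules * sigma / mass
SA = (112.8 / 22414) * 6.022e23 * 0.162e-18 / 0.36
SA = 1363.8 m^2/g

1363.8


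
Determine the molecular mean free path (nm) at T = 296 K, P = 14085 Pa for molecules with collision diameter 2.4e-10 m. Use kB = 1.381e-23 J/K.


Mean free path: lambda = kB*T / (sqrt(2) * pi * d^2 * P)
lambda = 1.381e-23 * 296 / (sqrt(2) * pi * (2.4e-10)^2 * 14085)
lambda = 1.13407e-06 m
lambda = 1134.07 nm

1134.07


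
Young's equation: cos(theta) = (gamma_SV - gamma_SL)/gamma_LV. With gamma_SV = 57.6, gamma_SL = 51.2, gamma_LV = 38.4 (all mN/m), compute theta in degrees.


cos(theta) = (gamma_SV - gamma_SL) / gamma_LV
cos(theta) = (57.6 - 51.2) / 38.4
cos(theta) = 0.166667
theta = arccos(0.166667) = 80.41 degrees

80.41


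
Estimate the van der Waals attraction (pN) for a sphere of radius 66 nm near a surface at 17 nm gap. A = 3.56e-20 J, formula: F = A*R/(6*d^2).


Convert to SI: R = 66 nm = 6.6e-08 m, d = 17 nm = 1.7e-08 m
F = A * R / (6 * d^2)
F = 3.56e-20 * 6.6e-08 / (6 * (1.7e-08)^2)
F = 1.35502e-12 N = 1.355 pN

1.355


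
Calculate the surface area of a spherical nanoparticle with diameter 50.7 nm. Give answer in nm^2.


Radius r = 50.7/2 = 25.35 nm
Surface area SA = 4 * pi * r^2
SA = 4 * pi * (25.35)^2
SA = 8075.43 nm^2

8075.43


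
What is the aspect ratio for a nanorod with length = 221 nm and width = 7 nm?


Aspect ratio AR = length / diameter
AR = 221 / 7
AR = 31.57

31.57


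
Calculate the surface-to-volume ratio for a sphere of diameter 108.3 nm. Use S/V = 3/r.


Radius r = 108.3/2 = 54.15 nm
S/V = 3 / r = 3 / 54.15
S/V = 0.0554 nm^-1

0.0554


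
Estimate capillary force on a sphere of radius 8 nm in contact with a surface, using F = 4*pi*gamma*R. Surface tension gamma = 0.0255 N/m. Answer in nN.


Convert radius: R = 8 nm = 8e-09 m
F = 4 * pi * gamma * R
F = 4 * pi * 0.0255 * 8e-09
F = 2.56354e-09 N = 2.5635 nN

2.5635


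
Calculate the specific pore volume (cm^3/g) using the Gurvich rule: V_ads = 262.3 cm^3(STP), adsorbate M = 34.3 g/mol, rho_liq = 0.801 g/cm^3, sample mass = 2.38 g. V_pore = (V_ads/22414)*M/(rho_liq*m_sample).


Moles adsorbed n = V_ads / 22414 = 262.3 / 22414 = 1.170251e-02 mol
Liquid volume V_liq = n * M / rho_liq = 1.170251e-02 * 34.3 / 0.801 = 0.50112 cm^3
Specific pore volume V_pore = V_liq / m_sample = 0.50112 / 2.38
V_pore = 0.2106 cm^3/g

0.2106


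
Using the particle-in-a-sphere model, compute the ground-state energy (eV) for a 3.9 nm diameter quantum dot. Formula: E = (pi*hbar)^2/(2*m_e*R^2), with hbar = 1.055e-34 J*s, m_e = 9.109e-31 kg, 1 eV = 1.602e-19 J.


Radius R = 3.9/2 = 1.95 nm = 1.95e-09 m
E = (pi * 1.055e-34)^2 / (2 * 9.109e-31 * (1.95e-09)^2)
E(J) = 1.58575e-20
E = E(J) / 1.602e-19 = 0.099 eV

0.099


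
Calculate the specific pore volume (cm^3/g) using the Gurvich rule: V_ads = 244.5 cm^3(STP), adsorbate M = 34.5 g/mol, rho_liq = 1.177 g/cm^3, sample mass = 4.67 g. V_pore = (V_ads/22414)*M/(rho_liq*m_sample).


Moles adsorbed n = V_ads / 22414 = 244.5 / 22414 = 1.090836e-02 mol
Liquid volume V_liq = n * M / rho_liq = 1.090836e-02 * 34.5 / 1.177 = 0.31974 cm^3
Specific pore volume V_pore = V_liq / m_sample = 0.31974 / 4.67
V_pore = 0.0685 cm^3/g

0.0685


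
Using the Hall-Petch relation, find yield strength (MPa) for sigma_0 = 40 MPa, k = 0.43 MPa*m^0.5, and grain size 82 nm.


d = 82 nm = 8.2e-08 m
sqrt(d) = 0.0002863564
Hall-Petch contribution = k / sqrt(d) = 0.43 / 0.0002863564 = 1501.6 MPa
sigma = sigma_0 + k/sqrt(d) = 40 + 1501.6 = 1541.6 MPa

1541.6


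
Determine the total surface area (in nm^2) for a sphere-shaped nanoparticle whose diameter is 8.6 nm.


Radius r = 8.6/2 = 4.3 nm
Surface area SA = 4 * pi * r^2
SA = 4 * pi * (4.3)^2
SA = 232.35 nm^2

232.35


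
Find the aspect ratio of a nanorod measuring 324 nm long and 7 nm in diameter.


Aspect ratio AR = length / diameter
AR = 324 / 7
AR = 46.29

46.29


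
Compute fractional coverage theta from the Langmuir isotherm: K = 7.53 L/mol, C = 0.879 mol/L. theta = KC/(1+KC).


Langmuir isotherm: theta = K*C / (1 + K*C)
K*C = 7.53 * 0.879 = 6.61887
theta = 6.61887 / (1 + 6.61887) = 6.61887 / 7.61887
theta = 0.8687

0.8687


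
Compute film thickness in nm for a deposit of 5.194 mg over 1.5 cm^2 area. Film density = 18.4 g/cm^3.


Convert: m = 5.194 mg = 5.1940e-06 kg, A = 1.5 cm^2 = 1.5000e-04 m^2, rho = 18.4 g/cm^3 = 18400 kg/m^3
t = m / (A * rho)
t = 5.1940e-06 / (1.5000e-04 * 18400)
t = 1.8819e-06 m = 1881.9 nm

1881.9


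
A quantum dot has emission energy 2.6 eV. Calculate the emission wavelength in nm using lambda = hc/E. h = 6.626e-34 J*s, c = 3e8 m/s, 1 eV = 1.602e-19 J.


Convert energy: E = 2.6 eV = 2.6 * 1.602e-19 = 4.1652e-19 J
lambda = h*c / E = 6.626e-34 * 3e8 / 4.1652e-19
lambda = 4.7724e-07 m = 477.2 nm

477.2


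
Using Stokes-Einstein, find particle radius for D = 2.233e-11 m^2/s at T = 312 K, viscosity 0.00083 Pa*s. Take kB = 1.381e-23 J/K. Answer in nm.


Stokes-Einstein: R = kB*T / (6*pi*eta*D)
R = 1.381e-23 * 312 / (6 * pi * 0.00083 * 2.233e-11)
R = 1.23333e-08 m = 12.33 nm

12.33


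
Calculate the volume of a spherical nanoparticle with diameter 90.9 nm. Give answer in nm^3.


Radius r = 90.9/2 = 45.45 nm
Volume V = (4/3) * pi * r^3
V = (4/3) * pi * (45.45)^3
V = 393269.51 nm^3

393269.51


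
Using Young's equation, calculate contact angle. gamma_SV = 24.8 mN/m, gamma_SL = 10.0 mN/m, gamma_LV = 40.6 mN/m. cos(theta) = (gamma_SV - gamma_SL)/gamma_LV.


cos(theta) = (gamma_SV - gamma_SL) / gamma_LV
cos(theta) = (24.8 - 10.0) / 40.6
cos(theta) = 0.364532
theta = arccos(0.364532) = 68.62 degrees

68.62


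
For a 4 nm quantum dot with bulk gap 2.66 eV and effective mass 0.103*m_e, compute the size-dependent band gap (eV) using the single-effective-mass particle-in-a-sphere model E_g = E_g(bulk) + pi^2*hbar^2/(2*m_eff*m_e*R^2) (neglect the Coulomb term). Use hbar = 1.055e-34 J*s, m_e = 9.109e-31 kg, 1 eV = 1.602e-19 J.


Radius R = 4/2 nm = 2e-09 m
Confinement energy dE = pi^2 * hbar^2 / (2 * m_eff * m_e * R^2)
dE = pi^2 * (1.055e-34)^2 / (2 * 0.103 * 9.109e-31 * (2e-09)^2) J, divided by 1.602e-19 J/eV
dE = 0.9136 eV
Total band gap = E_g(bulk) + dE = 2.66 + 0.9136 = 3.5736 eV

3.5736


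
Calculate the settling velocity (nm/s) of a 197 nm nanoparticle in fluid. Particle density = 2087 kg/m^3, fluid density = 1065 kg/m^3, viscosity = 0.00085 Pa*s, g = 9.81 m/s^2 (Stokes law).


Radius R = 197/2 nm = 9.85e-08 m
Density difference = 2087 - 1065 = 1022 kg/m^3
v = 2 * R^2 * (rho_p - rho_f) * g / (9 * eta)
v = 2 * (9.85e-08)^2 * 1022 * 9.81 / (9 * 0.00085)
v = 2.54309e-08 m/s = 25.4309 nm/s

25.4309


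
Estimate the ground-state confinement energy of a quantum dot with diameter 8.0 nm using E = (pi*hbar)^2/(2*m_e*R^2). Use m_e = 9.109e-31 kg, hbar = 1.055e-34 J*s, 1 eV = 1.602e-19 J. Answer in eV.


Radius R = 8.0/2 = 4 nm = 4e-09 m
E = (pi * 1.055e-34)^2 / (2 * 9.109e-31 * (4e-09)^2)
E(J) = 3.76863e-21
E = E(J) / 1.602e-19 = 0.0235 eV

0.0235


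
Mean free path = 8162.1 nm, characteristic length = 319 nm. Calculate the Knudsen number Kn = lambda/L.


Knudsen number Kn = lambda / L
Kn = 8162.1 / 319
Kn = 25.5865

25.5865


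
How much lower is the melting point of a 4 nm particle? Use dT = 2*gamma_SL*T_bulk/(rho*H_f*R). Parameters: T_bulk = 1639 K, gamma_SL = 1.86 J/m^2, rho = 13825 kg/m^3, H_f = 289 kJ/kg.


Radius R = 4/2 = 2 nm = 2e-09 m
Convert H_f = 289 kJ/kg = 289000 J/kg
dT = 2 * gamma_SL * T_bulk / (rho * H_f * R)
dT = 2 * 1.86 * 1639 / (13825 * 289000 * 2e-09)
dT = 763.0 K

763.0


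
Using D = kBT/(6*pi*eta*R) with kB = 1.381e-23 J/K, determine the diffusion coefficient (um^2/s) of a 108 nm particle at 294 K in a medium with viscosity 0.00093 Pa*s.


Radius R = 108/2 = 54 nm = 5.4e-08 m
D = kB*T / (6*pi*eta*R)
D = 1.381e-23 * 294 / (6 * pi * 0.00093 * 5.4e-08)
D = 4.28907e-12 m^2/s = 4.289 um^2/s

4.289


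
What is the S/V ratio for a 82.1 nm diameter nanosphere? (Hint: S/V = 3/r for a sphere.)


Radius r = 82.1/2 = 41.05 nm
S/V = 3 / r = 3 / 41.05
S/V = 0.0731 nm^-1

0.0731


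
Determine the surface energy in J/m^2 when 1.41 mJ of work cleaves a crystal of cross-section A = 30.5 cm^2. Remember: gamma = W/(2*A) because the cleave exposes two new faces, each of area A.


Convert: A = 30.5 cm^2 = 0.00305 m^2, W = 1.41 mJ = 0.00141 J
Cleaving exposes two faces of area A, so total new surface = 2*A and gamma = W / (2*A)
gamma = 0.00141 / (2 * 0.00305)
gamma = 0.231 J/m^2

0.231


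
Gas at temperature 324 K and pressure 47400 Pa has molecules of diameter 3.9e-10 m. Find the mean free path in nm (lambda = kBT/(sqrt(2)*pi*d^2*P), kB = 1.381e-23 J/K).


Mean free path: lambda = kB*T / (sqrt(2) * pi * d^2 * P)
lambda = 1.381e-23 * 324 / (sqrt(2) * pi * (3.9e-10)^2 * 47400)
lambda = 1.3969e-07 m
lambda = 139.69 nm

139.69


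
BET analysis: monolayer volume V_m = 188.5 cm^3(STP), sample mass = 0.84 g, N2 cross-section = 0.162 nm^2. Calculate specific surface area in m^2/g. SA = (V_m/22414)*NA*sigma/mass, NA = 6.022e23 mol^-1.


Number of moles in monolayer = V_m / 22414 = 188.5 / 22414 = 0.00840992
Number of molecules = moles * NA = 0.00840992 * 6.022e23
SA = molecules * sigma / mass
SA = (188.5 / 22414) * 6.022e23 * 0.162e-18 / 0.84
SA = 976.7 m^2/g

976.7


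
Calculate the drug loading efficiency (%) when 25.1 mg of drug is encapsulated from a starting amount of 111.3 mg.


Drug loading efficiency = (drug loaded / drug initial) * 100
DLE = 25.1 / 111.3 * 100
DLE = 0.2255 * 100
DLE = 22.55%

22.55


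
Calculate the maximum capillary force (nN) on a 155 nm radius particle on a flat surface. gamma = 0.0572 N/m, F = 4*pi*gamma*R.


Convert radius: R = 155 nm = 1.55e-07 m
F = 4 * pi * gamma * R
F = 4 * pi * 0.0572 * 1.55e-07
F = 1.11413e-07 N = 111.4134 nN

111.4134


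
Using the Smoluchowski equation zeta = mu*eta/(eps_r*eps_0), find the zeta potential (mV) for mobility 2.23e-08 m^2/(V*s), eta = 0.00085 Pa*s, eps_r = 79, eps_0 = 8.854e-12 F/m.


Smoluchowski equation: zeta = mu * eta / (eps_r * eps_0)
zeta = 2.23e-08 * 0.00085 / (79 * 8.854e-12)
zeta = 0.027099 V = 27.1 mV

27.1


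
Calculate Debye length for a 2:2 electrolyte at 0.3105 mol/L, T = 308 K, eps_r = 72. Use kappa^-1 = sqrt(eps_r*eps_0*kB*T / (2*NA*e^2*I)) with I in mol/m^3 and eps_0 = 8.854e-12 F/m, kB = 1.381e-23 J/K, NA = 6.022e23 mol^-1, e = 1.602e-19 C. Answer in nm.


Ionic strength I = 0.3105 * 2^2 * 1000 = 1242 mol/m^3
kappa^-1 = sqrt(72 * 8.854e-12 * 1.381e-23 * 308 / (2 * 6.022e23 * (1.602e-19)^2 * 1242))
kappa^-1 = 0.266 nm

0.266


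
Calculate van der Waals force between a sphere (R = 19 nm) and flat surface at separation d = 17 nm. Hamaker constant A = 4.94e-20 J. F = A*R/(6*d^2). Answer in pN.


Convert to SI: R = 19 nm = 1.9e-08 m, d = 17 nm = 1.7e-08 m
F = A * R / (6 * d^2)
F = 4.94e-20 * 1.9e-08 / (6 * (1.7e-08)^2)
F = 5.41292e-13 N = 0.541 pN

0.541


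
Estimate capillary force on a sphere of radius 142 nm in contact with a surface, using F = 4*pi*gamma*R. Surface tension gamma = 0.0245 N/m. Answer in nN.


Convert radius: R = 142 nm = 1.42e-07 m
F = 4 * pi * gamma * R
F = 4 * pi * 0.0245 * 1.42e-07
F = 4.37184e-08 N = 43.7184 nN

43.7184


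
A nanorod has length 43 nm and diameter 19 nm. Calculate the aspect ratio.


Aspect ratio AR = length / diameter
AR = 43 / 19
AR = 2.26

2.26


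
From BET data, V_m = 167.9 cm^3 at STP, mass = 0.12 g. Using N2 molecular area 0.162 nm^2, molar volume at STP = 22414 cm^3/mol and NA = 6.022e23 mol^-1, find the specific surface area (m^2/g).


Number of moles in monolayer = V_m / 22414 = 167.9 / 22414 = 0.00749085
Number of molecules = moles * NA = 0.00749085 * 6.022e23
SA = molecules * sigma / mass
SA = (167.9 / 22414) * 6.022e23 * 0.162e-18 / 0.12
SA = 6089.8 m^2/g

6089.8


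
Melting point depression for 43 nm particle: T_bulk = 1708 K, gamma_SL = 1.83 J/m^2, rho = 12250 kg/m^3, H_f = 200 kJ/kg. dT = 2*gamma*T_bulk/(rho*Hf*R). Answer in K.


Radius R = 43/2 = 21.5 nm = 2.15e-08 m
Convert H_f = 200 kJ/kg = 200000 J/kg
dT = 2 * gamma_SL * T_bulk / (rho * H_f * R)
dT = 2 * 1.83 * 1708 / (12250 * 200000 * 2.15e-08)
dT = 118.7 K

118.7


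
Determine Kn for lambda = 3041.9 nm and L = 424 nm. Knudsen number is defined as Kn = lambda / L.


Knudsen number Kn = lambda / L
Kn = 3041.9 / 424
Kn = 7.1743

7.1743


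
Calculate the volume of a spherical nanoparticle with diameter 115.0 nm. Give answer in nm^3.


Radius r = 115.0/2 = 57.5 nm
Volume V = (4/3) * pi * r^3
V = (4/3) * pi * (57.5)^3
V = 796328.29 nm^3

796328.29


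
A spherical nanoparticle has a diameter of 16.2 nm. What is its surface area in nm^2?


Radius r = 16.2/2 = 8.1 nm
Surface area SA = 4 * pi * r^2
SA = 4 * pi * (8.1)^2
SA = 824.48 nm^2

824.48


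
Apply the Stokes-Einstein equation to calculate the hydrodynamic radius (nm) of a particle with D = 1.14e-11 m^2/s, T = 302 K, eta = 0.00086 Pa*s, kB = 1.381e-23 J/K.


Stokes-Einstein: R = kB*T / (6*pi*eta*D)
R = 1.381e-23 * 302 / (6 * pi * 0.00086 * 1.14e-11)
R = 2.25682e-08 m = 22.57 nm

22.57


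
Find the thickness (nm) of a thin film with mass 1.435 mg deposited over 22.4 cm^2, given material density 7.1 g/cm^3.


Convert: m = 1.435 mg = 1.4350e-06 kg, A = 22.4 cm^2 = 2.2400e-03 m^2, rho = 7.1 g/cm^3 = 7100 kg/m^3
t = m / (A * rho)
t = 1.4350e-06 / (2.2400e-03 * 7100)
t = 9.0229e-08 m = 90.2 nm

90.2


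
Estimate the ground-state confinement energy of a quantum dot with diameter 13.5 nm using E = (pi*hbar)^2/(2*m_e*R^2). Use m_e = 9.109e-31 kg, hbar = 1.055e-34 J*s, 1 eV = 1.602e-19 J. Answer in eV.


Radius R = 13.5/2 = 6.75 nm = 6.75e-09 m
E = (pi * 1.055e-34)^2 / (2 * 9.109e-31 * (6.75e-09)^2)
E(J) = 1.32342e-21
E = E(J) / 1.602e-19 = 0.0083 eV

0.0083


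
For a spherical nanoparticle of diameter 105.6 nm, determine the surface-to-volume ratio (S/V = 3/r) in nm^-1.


Radius r = 105.6/2 = 52.8 nm
S/V = 3 / r = 3 / 52.8
S/V = 0.0568 nm^-1

0.0568


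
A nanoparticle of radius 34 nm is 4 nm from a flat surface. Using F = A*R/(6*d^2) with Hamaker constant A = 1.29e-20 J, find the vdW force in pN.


Convert to SI: R = 34 nm = 3.4e-08 m, d = 4 nm = 4e-09 m
F = A * R / (6 * d^2)
F = 1.29e-20 * 3.4e-08 / (6 * (4e-09)^2)
F = 4.56875e-12 N = 4.569 pN

4.569


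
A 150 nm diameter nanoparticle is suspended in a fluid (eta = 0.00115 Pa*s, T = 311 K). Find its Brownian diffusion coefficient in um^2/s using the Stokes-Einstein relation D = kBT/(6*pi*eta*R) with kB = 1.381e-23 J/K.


Radius R = 150/2 = 75 nm = 7.5e-08 m
D = kB*T / (6*pi*eta*R)
D = 1.381e-23 * 311 / (6 * pi * 0.00115 * 7.5e-08)
D = 2.64176e-12 m^2/s = 2.642 um^2/s

2.642


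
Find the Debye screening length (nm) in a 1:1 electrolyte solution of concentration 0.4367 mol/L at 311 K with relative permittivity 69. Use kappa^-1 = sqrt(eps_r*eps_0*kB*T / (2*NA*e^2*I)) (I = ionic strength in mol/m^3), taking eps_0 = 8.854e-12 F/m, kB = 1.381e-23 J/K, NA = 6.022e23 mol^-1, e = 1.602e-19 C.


Ionic strength I = 0.4367 * 1^2 * 1000 = 436.7 mol/m^3
kappa^-1 = sqrt(69 * 8.854e-12 * 1.381e-23 * 311 / (2 * 6.022e23 * (1.602e-19)^2 * 436.7))
kappa^-1 = 0.441 nm

0.441


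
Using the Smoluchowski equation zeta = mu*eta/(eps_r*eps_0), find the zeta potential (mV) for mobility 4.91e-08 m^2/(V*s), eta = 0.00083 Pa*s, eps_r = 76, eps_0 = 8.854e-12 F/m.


Smoluchowski equation: zeta = mu * eta / (eps_r * eps_0)
zeta = 4.91e-08 * 0.00083 / (76 * 8.854e-12)
zeta = 0.060563 V = 60.56 mV

60.56


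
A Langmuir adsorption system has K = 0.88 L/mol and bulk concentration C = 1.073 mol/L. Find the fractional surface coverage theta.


Langmuir isotherm: theta = K*C / (1 + K*C)
K*C = 0.88 * 1.073 = 0.94424
theta = 0.94424 / (1 + 0.94424) = 0.94424 / 1.94424
theta = 0.4857

0.4857


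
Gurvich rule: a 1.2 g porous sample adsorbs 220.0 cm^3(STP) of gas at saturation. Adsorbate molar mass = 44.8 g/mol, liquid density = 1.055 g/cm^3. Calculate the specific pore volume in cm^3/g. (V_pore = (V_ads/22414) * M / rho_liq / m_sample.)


Moles adsorbed n = V_ads / 22414 = 220.0 / 22414 = 9.815294e-03 mol
Liquid volume V_liq = n * M / rho_liq = 9.815294e-03 * 44.8 / 1.055 = 0.41680 cm^3
Specific pore volume V_pore = V_liq / m_sample = 0.41680 / 1.2
V_pore = 0.3473 cm^3/g

0.3473


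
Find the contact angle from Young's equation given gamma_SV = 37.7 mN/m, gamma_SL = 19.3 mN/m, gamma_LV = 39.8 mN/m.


cos(theta) = (gamma_SV - gamma_SL) / gamma_LV
cos(theta) = (37.7 - 19.3) / 39.8
cos(theta) = 0.462312
theta = arccos(0.462312) = 62.46 degrees

62.46


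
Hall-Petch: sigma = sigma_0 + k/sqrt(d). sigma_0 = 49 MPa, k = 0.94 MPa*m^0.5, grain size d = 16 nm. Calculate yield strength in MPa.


d = 16 nm = 1.6e-08 m
sqrt(d) = 0.0001264911
Hall-Petch contribution = k / sqrt(d) = 0.94 / 0.0001264911 = 7431.4 MPa
sigma = sigma_0 + k/sqrt(d) = 49 + 7431.4 = 7480.4 MPa

7480.4


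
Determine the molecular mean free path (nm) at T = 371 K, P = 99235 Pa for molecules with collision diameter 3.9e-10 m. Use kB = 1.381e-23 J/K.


Mean free path: lambda = kB*T / (sqrt(2) * pi * d^2 * P)
lambda = 1.381e-23 * 371 / (sqrt(2) * pi * (3.9e-10)^2 * 99235)
lambda = 7.64027e-08 m
lambda = 76.4 nm

76.4
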